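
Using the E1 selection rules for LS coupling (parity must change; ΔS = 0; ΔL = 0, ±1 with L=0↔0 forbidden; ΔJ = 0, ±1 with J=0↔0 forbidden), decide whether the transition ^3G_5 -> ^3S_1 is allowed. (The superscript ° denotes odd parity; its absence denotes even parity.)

forbidden

Parity must change: even → even — fails.
ΔS = 0: S: 1 → 1 — passes.
ΔL = 0, ±1 (not L=0↔0): L: 4 → 0, ΔL = -4 — fails.
ΔJ = 0, ±1 (not J=0↔0): J: 5 → 1, ΔJ = -4 — fails.
Rule(s) violated: parity, ΔL, ΔJ.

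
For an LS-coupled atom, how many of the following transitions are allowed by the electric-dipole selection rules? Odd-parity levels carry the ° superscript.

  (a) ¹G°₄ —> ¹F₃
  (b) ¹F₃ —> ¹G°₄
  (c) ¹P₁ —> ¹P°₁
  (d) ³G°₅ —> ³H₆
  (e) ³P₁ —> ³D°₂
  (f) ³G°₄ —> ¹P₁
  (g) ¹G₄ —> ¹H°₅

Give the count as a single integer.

(a) allowed
(b) allowed
(c) allowed
(d) allowed
(e) allowed
(f) forbidden (ΔS, ΔL, ΔJ fail)
(g) allowed
Total allowed: 6 of 7.

6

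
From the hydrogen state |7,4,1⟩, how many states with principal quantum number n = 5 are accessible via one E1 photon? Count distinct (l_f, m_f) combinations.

E1 requires Δl = ±1, so l_f ∈ {3, 5}; with 0 ≤ l_f ≤ n_f−1 = 4, the allowed l_f values are {3}.
For l_f = 3: m_f ∈ {m_i−1, m_i, m_i+1} ∩ [−3, 3] = {0, 1, 2} → 3 states.
Total: 3.

3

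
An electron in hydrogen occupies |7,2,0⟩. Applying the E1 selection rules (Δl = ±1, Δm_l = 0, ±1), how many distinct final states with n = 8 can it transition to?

E1 requires Δl = ±1, so l_f ∈ {1, 3}; with 0 ≤ l_f ≤ n_f−1 = 7, the allowed l_f values are {1, 3}.
For l_f = 1: m_f ∈ {m_i−1, m_i, m_i+1} ∩ [−1, 1] = {-1, 0, 1} → 3 states.
For l_f = 3: m_f ∈ {m_i−1, m_i, m_i+1} ∩ [−3, 3] = {-1, 0, 1} → 3 states.
Total: 6.

6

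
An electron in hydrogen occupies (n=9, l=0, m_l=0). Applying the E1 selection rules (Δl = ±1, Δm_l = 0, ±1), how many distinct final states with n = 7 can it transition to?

3

E1 requires Δl = ±1, so l_f ∈ {-1, 1}; with 0 ≤ l_f ≤ n_f−1 = 6, the allowed l_f values are {1}.
For l_f = 1: m_f ∈ {m_i−1, m_i, m_i+1} ∩ [−1, 1] = {-1, 0, 1} → 3 states.
Total: 3.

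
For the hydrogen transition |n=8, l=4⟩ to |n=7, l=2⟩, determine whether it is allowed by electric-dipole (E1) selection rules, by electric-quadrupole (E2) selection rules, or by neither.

Δl = 2 − 4 = -2; l_i + l_f = 6.
E1 (Δl = ±1): not satisfied.
E2 (Δl = 0,±2, l_i+l_f ≥ 2): satisfied.

E2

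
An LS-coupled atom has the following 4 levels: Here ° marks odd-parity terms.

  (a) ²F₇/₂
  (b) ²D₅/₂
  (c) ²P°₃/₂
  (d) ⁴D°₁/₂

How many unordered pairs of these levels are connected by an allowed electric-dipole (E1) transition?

(a)–(b): forbidden (parity).
(a)–(c): forbidden (ΔL, ΔJ).
(a)–(d): forbidden (ΔS, ΔJ).
(b)–(c): allowed.
(b)–(d): forbidden (ΔS, ΔJ).
(c)–(d): forbidden (parity, ΔS).
Allowed pairs: 1 of 6.

1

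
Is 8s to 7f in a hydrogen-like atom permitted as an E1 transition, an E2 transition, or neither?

neither

Δl = 3 − 0 = +3; l_i + l_f = 3.
E1 (Δl = ±1): not satisfied.
E2 (Δl = 0,±2, l_i+l_f ≥ 2): not satisfied.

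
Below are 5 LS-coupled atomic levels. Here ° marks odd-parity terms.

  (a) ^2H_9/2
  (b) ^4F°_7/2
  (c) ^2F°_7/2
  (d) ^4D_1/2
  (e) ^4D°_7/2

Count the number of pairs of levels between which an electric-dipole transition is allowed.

0

(a)–(b): forbidden (ΔS, ΔL).
(a)–(c): forbidden (ΔL).
(a)–(d): forbidden (parity, ΔS, ΔL, ΔJ).
(a)–(e): forbidden (ΔS, ΔL).
(b)–(c): forbidden (parity, ΔS).
(b)–(d): forbidden (ΔJ).
(b)–(e): forbidden (parity).
(c)–(d): forbidden (ΔS, ΔJ).
(c)–(e): forbidden (parity, ΔS).
(d)–(e): forbidden (ΔJ).
Allowed pairs: 0 of 10.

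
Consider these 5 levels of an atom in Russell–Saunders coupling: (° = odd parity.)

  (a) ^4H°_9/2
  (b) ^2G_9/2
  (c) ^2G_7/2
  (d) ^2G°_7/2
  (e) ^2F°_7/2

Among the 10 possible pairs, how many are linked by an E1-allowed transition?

(a)–(b): forbidden (ΔS).
(a)–(c): forbidden (ΔS).
(a)–(d): forbidden (parity, ΔS).
(a)–(e): forbidden (parity, ΔS, ΔL).
(b)–(c): forbidden (parity).
(b)–(d): allowed.
(b)–(e): allowed.
(c)–(d): allowed.
(c)–(e): allowed.
(d)–(e): forbidden (parity).
Allowed pairs: 4 of 10.

4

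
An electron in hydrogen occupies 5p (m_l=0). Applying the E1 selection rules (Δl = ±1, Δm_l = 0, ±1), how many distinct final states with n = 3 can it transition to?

4

E1 requires Δl = ±1, so l_f ∈ {0, 2}; with 0 ≤ l_f ≤ n_f−1 = 2, the allowed l_f values are {0, 2}.
For l_f = 0: m_f ∈ {m_i−1, m_i, m_i+1} ∩ [−0, 0] = {0} → 1 state.
For l_f = 2: m_f ∈ {m_i−1, m_i, m_i+1} ∩ [−2, 2] = {-1, 0, 1} → 3 states.
Total: 4.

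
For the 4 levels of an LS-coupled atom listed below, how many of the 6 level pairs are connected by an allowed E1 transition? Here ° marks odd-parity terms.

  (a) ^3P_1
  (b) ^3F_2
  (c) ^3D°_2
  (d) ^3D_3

(a)–(b): forbidden (parity, ΔL).
(a)–(c): allowed.
(a)–(d): forbidden (parity, ΔJ).
(b)–(c): allowed.
(b)–(d): forbidden (parity).
(c)–(d): allowed.
Allowed pairs: 3 of 6.

3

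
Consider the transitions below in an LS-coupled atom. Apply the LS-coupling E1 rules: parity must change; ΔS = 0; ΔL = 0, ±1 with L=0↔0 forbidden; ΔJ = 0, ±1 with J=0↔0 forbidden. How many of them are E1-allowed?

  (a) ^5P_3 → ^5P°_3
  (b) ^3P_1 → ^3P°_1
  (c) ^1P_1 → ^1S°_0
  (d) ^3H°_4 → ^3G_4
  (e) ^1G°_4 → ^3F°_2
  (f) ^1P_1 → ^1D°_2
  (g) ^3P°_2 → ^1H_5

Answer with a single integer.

(a) allowed
(b) allowed
(c) allowed
(d) allowed
(e) forbidden (parity, ΔS, ΔJ fail)
(f) allowed
(g) forbidden (ΔS, ΔL, ΔJ fail)
Total allowed: 5 of 7.

5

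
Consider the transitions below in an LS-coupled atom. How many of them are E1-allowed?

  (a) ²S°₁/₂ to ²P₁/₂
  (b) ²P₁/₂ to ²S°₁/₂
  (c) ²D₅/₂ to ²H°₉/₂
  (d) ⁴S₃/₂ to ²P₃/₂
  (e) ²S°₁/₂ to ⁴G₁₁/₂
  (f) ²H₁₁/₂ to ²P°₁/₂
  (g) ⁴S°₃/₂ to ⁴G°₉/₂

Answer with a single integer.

2

(a) allowed
(b) allowed
(c) forbidden (ΔL, ΔJ fail)
(d) forbidden (parity, ΔS fail)
(e) forbidden (ΔS, ΔL, ΔJ fail)
(f) forbidden (ΔL, ΔJ fail)
(g) forbidden (parity, ΔL, ΔJ fail)
Total allowed: 2 of 7.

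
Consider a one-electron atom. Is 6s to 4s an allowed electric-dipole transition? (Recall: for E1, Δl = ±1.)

forbidden

Initial l = 0, final l = 0, so Δl = +0. E1 requires Δl = ±1: violated.
The transition is electric-dipole forbidden.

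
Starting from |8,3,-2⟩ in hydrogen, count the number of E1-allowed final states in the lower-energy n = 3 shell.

2

E1 requires Δl = ±1, so l_f ∈ {2, 4}; with 0 ≤ l_f ≤ n_f−1 = 2, the allowed l_f values are {2}.
For l_f = 2: m_f ∈ {m_i−1, m_i, m_i+1} ∩ [−2, 2] = {-2, -1} → 2 states.
Total: 2.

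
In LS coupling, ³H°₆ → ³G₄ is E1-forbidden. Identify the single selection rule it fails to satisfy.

the ΔJ = 0, ±1 rule

Reading off the term symbols: S 1→1, L 5→4, J 6→4, parity odd→even.
Parity must change: odd → even — passes.
ΔS = 0: S: 1 → 1 — passes.
ΔL = 0, ±1 (not L=0↔0): L: 5 → 4, ΔL = -1 — passes.
ΔJ = 0, ±1 (not J=0↔0): J: 6 → 4, ΔJ = -2 — fails.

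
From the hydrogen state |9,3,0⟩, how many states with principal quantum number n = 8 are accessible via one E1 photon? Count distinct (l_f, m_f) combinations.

6

E1 requires Δl = ±1, so l_f ∈ {2, 4}; with 0 ≤ l_f ≤ n_f−1 = 7, the allowed l_f values are {2, 4}.
For l_f = 2: m_f ∈ {m_i−1, m_i, m_i+1} ∩ [−2, 2] = {-1, 0, 1} → 3 states.
For l_f = 4: m_f ∈ {m_i−1, m_i, m_i+1} ∩ [−4, 4] = {-1, 0, 1} → 3 states.
Total: 6.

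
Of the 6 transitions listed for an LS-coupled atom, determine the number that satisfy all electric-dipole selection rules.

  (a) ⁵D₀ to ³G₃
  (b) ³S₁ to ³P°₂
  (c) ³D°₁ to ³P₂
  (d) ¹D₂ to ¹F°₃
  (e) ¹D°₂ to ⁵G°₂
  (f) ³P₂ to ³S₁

3

(a) forbidden (parity, ΔS, ΔL, ΔJ fail)
(b) allowed
(c) allowed
(d) allowed
(e) forbidden (parity, ΔS, ΔL fail)
(f) forbidden (parity fails)
Total allowed: 3 of 6.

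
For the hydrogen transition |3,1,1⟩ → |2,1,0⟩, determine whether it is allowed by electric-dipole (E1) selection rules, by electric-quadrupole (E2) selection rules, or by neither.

E2

Δl = 1 − 1 = +0; l_i + l_f = 2.
Δm_l = -1.
E1 (Δl = ±1, |Δm_l| ≤ 1): not satisfied.
E2 (Δl = 0,±2, l_i+l_f ≥ 2, |Δm_l| ≤ 2): satisfied.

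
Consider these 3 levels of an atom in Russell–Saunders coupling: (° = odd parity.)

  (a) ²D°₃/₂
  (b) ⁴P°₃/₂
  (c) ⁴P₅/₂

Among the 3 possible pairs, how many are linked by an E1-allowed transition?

1

(a)–(b): forbidden (parity, ΔS).
(a)–(c): forbidden (ΔS).
(b)–(c): allowed.
Allowed pairs: 1 of 3.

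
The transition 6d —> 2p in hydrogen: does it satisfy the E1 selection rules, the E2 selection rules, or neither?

E1

Δl = 1 − 2 = -1; l_i + l_f = 3.
E1 (Δl = ±1): satisfied.
E2 (Δl = 0,±2, l_i+l_f ≥ 2): not satisfied.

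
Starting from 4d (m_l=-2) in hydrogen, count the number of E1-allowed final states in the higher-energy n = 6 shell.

4

E1 requires Δl = ±1, so l_f ∈ {1, 3}; with 0 ≤ l_f ≤ n_f−1 = 5, the allowed l_f values are {1, 3}.
For l_f = 1: m_f ∈ {m_i−1, m_i, m_i+1} ∩ [−1, 1] = {-1} → 1 state.
For l_f = 3: m_f ∈ {m_i−1, m_i, m_i+1} ∩ [−3, 3] = {-3, -2, -1} → 3 states.
Total: 4.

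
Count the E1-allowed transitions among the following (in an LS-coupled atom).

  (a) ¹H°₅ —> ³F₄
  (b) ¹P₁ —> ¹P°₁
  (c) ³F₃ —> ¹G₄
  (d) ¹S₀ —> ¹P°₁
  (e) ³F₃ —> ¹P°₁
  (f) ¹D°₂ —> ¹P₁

(a) forbidden (ΔS, ΔL fail)
(b) allowed
(c) forbidden (parity, ΔS fail)
(d) allowed
(e) forbidden (ΔS, ΔL, ΔJ fail)
(f) allowed
Total allowed: 3 of 6.

3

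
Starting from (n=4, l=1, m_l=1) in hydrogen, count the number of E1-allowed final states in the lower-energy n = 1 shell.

1

E1 requires Δl = ±1, so l_f ∈ {0, 2}; with 0 ≤ l_f ≤ n_f−1 = 0, the allowed l_f values are {0}.
For l_f = 0: m_f ∈ {m_i−1, m_i, m_i+1} ∩ [−0, 0] = {0} → 1 state.
Total: 1.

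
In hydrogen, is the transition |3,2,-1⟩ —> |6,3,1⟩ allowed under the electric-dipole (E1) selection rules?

Initial l = 2, final l = 3, so Δl = +1. E1 requires Δl = ±1: satisfied.
Δm_l = 1 − (-1) = +2. E1 requires Δm_l = 0, ±1: violated.
The transition is electric-dipole forbidden.

forbidden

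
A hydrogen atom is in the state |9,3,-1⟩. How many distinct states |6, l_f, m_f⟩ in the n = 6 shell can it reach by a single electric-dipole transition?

6

E1 requires Δl = ±1, so l_f ∈ {2, 4}; with 0 ≤ l_f ≤ n_f−1 = 5, the allowed l_f values are {2, 4}.
For l_f = 2: m_f ∈ {m_i−1, m_i, m_i+1} ∩ [−2, 2] = {-2, -1, 0} → 3 states.
For l_f = 4: m_f ∈ {m_i−1, m_i, m_i+1} ∩ [−4, 4] = {-2, -1, 0} → 3 states.
Total: 6.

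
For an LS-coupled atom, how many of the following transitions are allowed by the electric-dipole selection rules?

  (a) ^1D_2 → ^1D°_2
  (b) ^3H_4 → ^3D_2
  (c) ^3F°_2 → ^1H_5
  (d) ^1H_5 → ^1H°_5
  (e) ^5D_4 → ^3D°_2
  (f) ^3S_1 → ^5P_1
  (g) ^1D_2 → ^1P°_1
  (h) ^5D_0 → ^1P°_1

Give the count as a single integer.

3

(a) allowed
(b) forbidden (parity, ΔL, ΔJ fail)
(c) forbidden (ΔS, ΔL, ΔJ fail)
(d) allowed
(e) forbidden (ΔS, ΔJ fail)
(f) forbidden (parity, ΔS fail)
(g) allowed
(h) forbidden (ΔS fails)
Total allowed: 3 of 8.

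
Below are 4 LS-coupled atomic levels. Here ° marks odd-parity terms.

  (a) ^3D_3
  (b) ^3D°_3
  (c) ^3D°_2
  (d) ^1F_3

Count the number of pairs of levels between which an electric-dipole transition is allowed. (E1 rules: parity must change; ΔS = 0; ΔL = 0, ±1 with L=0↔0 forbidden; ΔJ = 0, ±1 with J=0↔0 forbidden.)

(a)–(b): allowed.
(a)–(c): allowed.
(a)–(d): forbidden (parity, ΔS).
(b)–(c): forbidden (parity).
(b)–(d): forbidden (ΔS).
(c)–(d): forbidden (ΔS).
Allowed pairs: 2 of 6.

2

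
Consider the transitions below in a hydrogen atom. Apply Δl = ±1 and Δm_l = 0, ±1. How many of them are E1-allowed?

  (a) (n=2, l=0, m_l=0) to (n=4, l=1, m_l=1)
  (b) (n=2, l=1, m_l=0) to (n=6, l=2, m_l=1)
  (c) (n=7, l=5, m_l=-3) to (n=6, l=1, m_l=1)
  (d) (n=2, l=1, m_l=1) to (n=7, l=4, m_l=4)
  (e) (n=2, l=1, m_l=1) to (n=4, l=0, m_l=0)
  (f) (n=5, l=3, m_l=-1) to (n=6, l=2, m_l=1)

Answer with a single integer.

3

(a) allowed
(b) allowed
(c) forbidden — Δl = -4 (E1 requires Δl = ±1); Δm_l = +4 (E1 requires Δm_l = 0, ±1)
(d) forbidden — Δl = +3 (E1 requires Δl = ±1); Δm_l = +3 (E1 requires Δm_l = 0, ±1)
(e) allowed
(f) forbidden — Δm_l = +2 (E1 requires Δm_l = 0, ±1)
Total allowed: 3 of 6.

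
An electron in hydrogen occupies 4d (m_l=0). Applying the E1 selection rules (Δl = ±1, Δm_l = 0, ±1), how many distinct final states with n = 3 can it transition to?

3

E1 requires Δl = ±1, so l_f ∈ {1, 3}; with 0 ≤ l_f ≤ n_f−1 = 2, the allowed l_f values are {1}.
For l_f = 1: m_f ∈ {m_i−1, m_i, m_i+1} ∩ [−1, 1] = {-1, 0, 1} → 3 states.
Total: 3.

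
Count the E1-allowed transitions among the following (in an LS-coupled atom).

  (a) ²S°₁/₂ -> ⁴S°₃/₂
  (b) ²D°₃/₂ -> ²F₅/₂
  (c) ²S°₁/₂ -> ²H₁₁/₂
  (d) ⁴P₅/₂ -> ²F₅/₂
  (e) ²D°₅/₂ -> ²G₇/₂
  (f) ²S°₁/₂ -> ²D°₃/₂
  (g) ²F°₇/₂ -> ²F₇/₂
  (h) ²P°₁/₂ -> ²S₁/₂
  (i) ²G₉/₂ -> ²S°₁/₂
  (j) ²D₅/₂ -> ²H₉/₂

3

(a) forbidden (parity, ΔS, ΔL fail)
(b) allowed
(c) forbidden (ΔL, ΔJ fail)
(d) forbidden (parity, ΔS, ΔL fail)
(e) forbidden (ΔL fails)
(f) forbidden (parity, ΔL fail)
(g) allowed
(h) allowed
(i) forbidden (ΔL, ΔJ fail)
(j) forbidden (parity, ΔL, ΔJ fail)
Total allowed: 3 of 10.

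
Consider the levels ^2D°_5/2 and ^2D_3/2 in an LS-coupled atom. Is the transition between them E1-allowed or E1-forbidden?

Parity must change: odd → even — passes.
ΔL = 0, ±1 (not L=0↔0): L: 2 → 2, ΔL = +0 — passes.
ΔJ = 0, ±1 (not J=0↔0): J: 5/2 → 3/2, ΔJ = -1 — passes.
ΔS = 0: S: 1/2 → 1/2 — passes.
All four E1 rules are satisfied.

allowed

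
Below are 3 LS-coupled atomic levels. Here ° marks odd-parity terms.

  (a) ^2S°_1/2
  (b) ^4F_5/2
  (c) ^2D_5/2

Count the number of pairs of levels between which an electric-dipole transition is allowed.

0

(a)–(b): forbidden (ΔS, ΔL, ΔJ).
(a)–(c): forbidden (ΔL, ΔJ).
(b)–(c): forbidden (parity, ΔS).
Allowed pairs: 0 of 3.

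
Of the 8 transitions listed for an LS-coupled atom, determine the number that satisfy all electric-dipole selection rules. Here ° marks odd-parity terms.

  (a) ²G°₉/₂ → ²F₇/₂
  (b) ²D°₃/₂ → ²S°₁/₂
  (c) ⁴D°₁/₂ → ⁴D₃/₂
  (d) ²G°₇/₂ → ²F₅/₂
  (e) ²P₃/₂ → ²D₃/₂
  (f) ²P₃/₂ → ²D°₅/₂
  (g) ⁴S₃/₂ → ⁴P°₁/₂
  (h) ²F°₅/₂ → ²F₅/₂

(a) allowed
(b) forbidden (parity, ΔL fail)
(c) allowed
(d) allowed
(e) forbidden (parity fails)
(f) allowed
(g) allowed
(h) allowed
Total allowed: 6 of 8.

6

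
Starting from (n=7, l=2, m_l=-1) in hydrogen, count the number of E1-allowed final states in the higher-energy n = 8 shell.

E1 requires Δl = ±1, so l_f ∈ {1, 3}; with 0 ≤ l_f ≤ n_f−1 = 7, the allowed l_f values are {1, 3}.
For l_f = 1: m_f ∈ {m_i−1, m_i, m_i+1} ∩ [−1, 1] = {-1, 0} → 2 states.
For l_f = 3: m_f ∈ {m_i−1, m_i, m_i+1} ∩ [−3, 3] = {-2, -1, 0} → 3 states.
Total: 5.

5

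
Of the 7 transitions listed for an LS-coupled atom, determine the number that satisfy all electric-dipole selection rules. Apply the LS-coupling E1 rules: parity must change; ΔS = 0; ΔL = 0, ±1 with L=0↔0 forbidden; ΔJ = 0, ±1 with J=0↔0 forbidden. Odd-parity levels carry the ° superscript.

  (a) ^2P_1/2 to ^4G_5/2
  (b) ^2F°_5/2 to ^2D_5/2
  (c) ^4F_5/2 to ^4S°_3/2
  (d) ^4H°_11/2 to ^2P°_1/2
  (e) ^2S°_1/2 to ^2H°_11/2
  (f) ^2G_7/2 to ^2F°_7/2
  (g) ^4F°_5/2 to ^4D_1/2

(a) forbidden (parity, ΔS, ΔL, ΔJ fail)
(b) allowed
(c) forbidden (ΔL fails)
(d) forbidden (parity, ΔS, ΔL, ΔJ fail)
(e) forbidden (parity, ΔL, ΔJ fail)
(f) allowed
(g) forbidden (ΔJ fails)
Total allowed: 2 of 7.

2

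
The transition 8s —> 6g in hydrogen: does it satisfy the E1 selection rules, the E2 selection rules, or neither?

Δl = 4 − 0 = +4; l_i + l_f = 4.
E1 (Δl = ±1): not satisfied.
E2 (Δl = 0,±2, l_i+l_f ≥ 2): not satisfied.

neither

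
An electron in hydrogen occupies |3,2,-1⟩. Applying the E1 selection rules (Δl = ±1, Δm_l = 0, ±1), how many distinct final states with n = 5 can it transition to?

5

E1 requires Δl = ±1, so l_f ∈ {1, 3}; with 0 ≤ l_f ≤ n_f−1 = 4, the allowed l_f values are {1, 3}.
For l_f = 1: m_f ∈ {m_i−1, m_i, m_i+1} ∩ [−1, 1] = {-1, 0} → 2 states.
For l_f = 3: m_f ∈ {m_i−1, m_i, m_i+1} ∩ [−3, 3] = {-2, -1, 0} → 3 states.
Total: 5.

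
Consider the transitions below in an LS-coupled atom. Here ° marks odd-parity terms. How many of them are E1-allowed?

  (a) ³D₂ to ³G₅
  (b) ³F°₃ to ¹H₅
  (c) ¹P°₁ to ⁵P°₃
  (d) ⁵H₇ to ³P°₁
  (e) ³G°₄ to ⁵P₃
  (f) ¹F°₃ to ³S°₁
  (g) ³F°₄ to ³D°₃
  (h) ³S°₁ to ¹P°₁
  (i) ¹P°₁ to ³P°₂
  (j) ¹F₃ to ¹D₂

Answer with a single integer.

0

(a) forbidden (parity, ΔL, ΔJ fail)
(b) forbidden (ΔS, ΔL, ΔJ fail)
(c) forbidden (parity, ΔS, ΔJ fail)
(d) forbidden (ΔS, ΔL, ΔJ fail)
(e) forbidden (ΔS, ΔL fail)
(f) forbidden (parity, ΔS, ΔL, ΔJ fail)
(g) forbidden (parity fails)
(h) forbidden (parity, ΔS fail)
(i) forbidden (parity, ΔS fail)
(j) forbidden (parity fails)
Total allowed: 0 of 10.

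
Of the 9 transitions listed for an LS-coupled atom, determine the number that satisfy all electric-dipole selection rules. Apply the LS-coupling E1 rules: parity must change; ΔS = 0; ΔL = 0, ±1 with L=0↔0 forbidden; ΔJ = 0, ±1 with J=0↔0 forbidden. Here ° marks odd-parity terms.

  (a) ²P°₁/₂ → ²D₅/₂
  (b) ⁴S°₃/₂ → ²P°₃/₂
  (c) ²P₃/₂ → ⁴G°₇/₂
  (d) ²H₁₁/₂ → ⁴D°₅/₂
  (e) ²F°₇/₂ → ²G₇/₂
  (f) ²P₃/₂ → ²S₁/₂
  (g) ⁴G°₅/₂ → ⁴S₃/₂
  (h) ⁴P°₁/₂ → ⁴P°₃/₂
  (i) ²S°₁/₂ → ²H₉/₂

(a) forbidden (ΔJ fails)
(b) forbidden (parity, ΔS fail)
(c) forbidden (ΔS, ΔL, ΔJ fail)
(d) forbidden (ΔS, ΔL, ΔJ fail)
(e) allowed
(f) forbidden (parity fails)
(g) forbidden (ΔL fails)
(h) forbidden (parity fails)
(i) forbidden (ΔL, ΔJ fail)
Total allowed: 1 of 9.

1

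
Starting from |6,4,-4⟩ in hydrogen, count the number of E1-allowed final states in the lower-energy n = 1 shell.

E1 requires l_f ∈ {3, 5}, but neither lies in [0, 0], so no final state is reachable.
Total: 0.

0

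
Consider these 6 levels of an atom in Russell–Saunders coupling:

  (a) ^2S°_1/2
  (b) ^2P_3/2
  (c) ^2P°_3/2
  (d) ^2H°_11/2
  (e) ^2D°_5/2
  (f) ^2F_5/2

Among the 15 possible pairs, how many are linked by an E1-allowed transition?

(a)–(b): allowed.
(a)–(c): forbidden (parity).
(a)–(d): forbidden (parity, ΔL, ΔJ).
(a)–(e): forbidden (parity, ΔL, ΔJ).
(a)–(f): forbidden (ΔL, ΔJ).
(b)–(c): allowed.
(b)–(d): forbidden (ΔL, ΔJ).
(b)–(e): allowed.
(b)–(f): forbidden (parity, ΔL).
(c)–(d): forbidden (parity, ΔL, ΔJ).
(c)–(e): forbidden (parity).
(c)–(f): forbidden (ΔL).
(d)–(e): forbidden (parity, ΔL, ΔJ).
(d)–(f): forbidden (ΔL, ΔJ).
(e)–(f): allowed.
Allowed pairs: 4 of 15.

4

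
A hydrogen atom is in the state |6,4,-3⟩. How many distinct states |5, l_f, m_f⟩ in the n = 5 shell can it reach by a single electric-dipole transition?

E1 requires Δl = ±1, so l_f ∈ {3, 5}; with 0 ≤ l_f ≤ n_f−1 = 4, the allowed l_f values are {3}.
For l_f = 3: m_f ∈ {m_i−1, m_i, m_i+1} ∩ [−3, 3] = {-3, -2} → 2 states.
Total: 2.

2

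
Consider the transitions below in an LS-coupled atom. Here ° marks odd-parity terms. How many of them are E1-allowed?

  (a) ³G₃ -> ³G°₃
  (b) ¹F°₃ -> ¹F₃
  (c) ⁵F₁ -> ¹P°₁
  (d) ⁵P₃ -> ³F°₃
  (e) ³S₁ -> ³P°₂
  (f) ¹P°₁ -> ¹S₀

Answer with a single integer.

4

(a) allowed
(b) allowed
(c) forbidden (ΔS, ΔL fail)
(d) forbidden (ΔS, ΔL fail)
(e) allowed
(f) allowed
Total allowed: 4 of 6.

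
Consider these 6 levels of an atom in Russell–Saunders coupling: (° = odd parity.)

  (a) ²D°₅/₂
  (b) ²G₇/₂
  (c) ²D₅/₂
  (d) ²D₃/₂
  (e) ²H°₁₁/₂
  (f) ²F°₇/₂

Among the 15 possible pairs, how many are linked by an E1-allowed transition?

(a)–(b): forbidden (ΔL).
(a)–(c): allowed.
(a)–(d): allowed.
(a)–(e): forbidden (parity, ΔL, ΔJ).
(a)–(f): forbidden (parity).
(b)–(c): forbidden (parity, ΔL).
(b)–(d): forbidden (parity, ΔL, ΔJ).
(b)–(e): forbidden (ΔJ).
(b)–(f): allowed.
(c)–(d): forbidden (parity).
(c)–(e): forbidden (ΔL, ΔJ).
(c)–(f): allowed.
(d)–(e): forbidden (ΔL, ΔJ).
(d)–(f): forbidden (ΔJ).
(e)–(f): forbidden (parity, ΔL, ΔJ).
Allowed pairs: 4 of 15.

4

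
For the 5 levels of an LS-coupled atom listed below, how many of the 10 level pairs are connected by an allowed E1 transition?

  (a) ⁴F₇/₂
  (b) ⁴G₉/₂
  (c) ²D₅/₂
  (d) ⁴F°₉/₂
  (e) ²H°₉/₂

2

(a)–(b): forbidden (parity).
(a)–(c): forbidden (parity, ΔS).
(a)–(d): allowed.
(a)–(e): forbidden (ΔS, ΔL).
(b)–(c): forbidden (parity, ΔS, ΔL, ΔJ).
(b)–(d): allowed.
(b)–(e): forbidden (ΔS).
(c)–(d): forbidden (ΔS, ΔJ).
(c)–(e): forbidden (ΔL, ΔJ).
(d)–(e): forbidden (parity, ΔS, ΔL).
Allowed pairs: 2 of 10.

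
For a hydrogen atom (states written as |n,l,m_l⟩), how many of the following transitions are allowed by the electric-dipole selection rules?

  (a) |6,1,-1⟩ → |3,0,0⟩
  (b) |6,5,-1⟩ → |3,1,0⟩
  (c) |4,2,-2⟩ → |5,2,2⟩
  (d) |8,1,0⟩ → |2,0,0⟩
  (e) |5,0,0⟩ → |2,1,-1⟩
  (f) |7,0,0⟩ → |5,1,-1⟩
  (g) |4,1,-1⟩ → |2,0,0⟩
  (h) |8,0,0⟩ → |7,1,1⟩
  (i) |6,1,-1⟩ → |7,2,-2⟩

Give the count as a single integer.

7

(a) allowed
(b) forbidden — Δl = -4 (E1 requires Δl = ±1)
(c) forbidden — Δl = +0 (E1 requires Δl = ±1); Δm_l = +4 (E1 requires Δm_l = 0, ±1)
(d) allowed
(e) allowed
(f) allowed
(g) allowed
(h) allowed
(i) allowed
Total allowed: 7 of 9.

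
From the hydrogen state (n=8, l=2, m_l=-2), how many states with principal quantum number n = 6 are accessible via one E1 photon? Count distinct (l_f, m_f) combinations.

4

E1 requires Δl = ±1, so l_f ∈ {1, 3}; with 0 ≤ l_f ≤ n_f−1 = 5, the allowed l_f values are {1, 3}.
For l_f = 1: m_f ∈ {m_i−1, m_i, m_i+1} ∩ [−1, 1] = {-1} → 1 state.
For l_f = 3: m_f ∈ {m_i−1, m_i, m_i+1} ∩ [−3, 3] = {-3, -2, -1} → 3 states.
Total: 4.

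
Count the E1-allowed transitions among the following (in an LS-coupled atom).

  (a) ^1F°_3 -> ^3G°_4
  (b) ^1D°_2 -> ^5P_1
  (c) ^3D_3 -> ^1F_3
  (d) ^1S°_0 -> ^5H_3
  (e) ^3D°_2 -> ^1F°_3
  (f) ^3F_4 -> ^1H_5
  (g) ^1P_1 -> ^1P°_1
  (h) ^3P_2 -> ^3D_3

1

(a) forbidden (parity, ΔS fail)
(b) forbidden (ΔS fails)
(c) forbidden (parity, ΔS fail)
(d) forbidden (ΔS, ΔL, ΔJ fail)
(e) forbidden (parity, ΔS fail)
(f) forbidden (parity, ΔS, ΔL fail)
(g) allowed
(h) forbidden (parity fails)
Total allowed: 1 of 8.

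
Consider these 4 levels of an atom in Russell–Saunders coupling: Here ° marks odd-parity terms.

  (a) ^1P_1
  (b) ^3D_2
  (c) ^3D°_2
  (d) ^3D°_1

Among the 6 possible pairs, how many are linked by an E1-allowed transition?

2

(a)–(b): forbidden (parity, ΔS).
(a)–(c): forbidden (ΔS).
(a)–(d): forbidden (ΔS).
(b)–(c): allowed.
(b)–(d): allowed.
(c)–(d): forbidden (parity).
Allowed pairs: 2 of 6.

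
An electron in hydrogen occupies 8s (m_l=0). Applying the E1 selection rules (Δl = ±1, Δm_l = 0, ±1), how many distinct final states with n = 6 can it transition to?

E1 requires Δl = ±1, so l_f ∈ {-1, 1}; with 0 ≤ l_f ≤ n_f−1 = 5, the allowed l_f values are {1}.
For l_f = 1: m_f ∈ {m_i−1, m_i, m_i+1} ∩ [−1, 1] = {-1, 0, 1} → 3 states.
Total: 3.

3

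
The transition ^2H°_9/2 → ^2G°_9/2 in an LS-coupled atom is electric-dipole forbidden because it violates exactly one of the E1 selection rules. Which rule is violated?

parity

Reading off the term symbols: S 1/2→1/2, L 5→4, J 9/2→9/2, parity odd→odd.
ΔL = 0, ±1 (not L=0↔0): L: 5 → 4, ΔL = -1 — ok.
ΔS = 0: S: 1/2 → 1/2 — ok.
ΔJ = 0, ±1 (not J=0↔0): J: 9/2 → 9/2, ΔJ = +0 — ok.
Parity must change: odd → odd — fails.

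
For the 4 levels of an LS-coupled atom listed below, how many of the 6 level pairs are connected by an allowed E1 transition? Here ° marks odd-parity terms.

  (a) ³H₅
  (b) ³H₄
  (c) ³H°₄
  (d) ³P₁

(a)–(b): forbidden (parity).
(a)–(c): allowed.
(a)–(d): forbidden (parity, ΔL, ΔJ).
(b)–(c): allowed.
(b)–(d): forbidden (parity, ΔL, ΔJ).
(c)–(d): forbidden (ΔL, ΔJ).
Allowed pairs: 2 of 6.

2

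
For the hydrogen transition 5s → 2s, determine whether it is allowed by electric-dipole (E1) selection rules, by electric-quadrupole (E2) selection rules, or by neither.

Δl = 0 − 0 = +0; l_i + l_f = 0.
E1 (Δl = ±1): not satisfied.
E2 (Δl = 0,±2, l_i+l_f ≥ 2): not satisfied.

neither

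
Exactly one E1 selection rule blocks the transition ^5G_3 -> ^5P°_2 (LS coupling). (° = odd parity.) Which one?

the ΔL = 0, ±1 rule

ΔL = 0, ±1 (not L=0↔0): L: 4 → 1, ΔL = -3 — fails.
Parity must change: even → odd — passes.
ΔJ = 0, ±1 (not J=0↔0): J: 3 → 2, ΔJ = -1 — passes.
ΔS = 0: S: 2 → 2 — passes.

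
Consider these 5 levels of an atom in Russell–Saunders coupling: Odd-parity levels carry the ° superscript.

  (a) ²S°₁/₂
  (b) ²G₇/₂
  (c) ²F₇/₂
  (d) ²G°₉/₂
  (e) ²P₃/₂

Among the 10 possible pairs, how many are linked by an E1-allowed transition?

3

(a)–(b): forbidden (ΔL, ΔJ).
(a)–(c): forbidden (ΔL, ΔJ).
(a)–(d): forbidden (parity, ΔL, ΔJ).
(a)–(e): allowed.
(b)–(c): forbidden (parity).
(b)–(d): allowed.
(b)–(e): forbidden (parity, ΔL, ΔJ).
(c)–(d): allowed.
(c)–(e): forbidden (parity, ΔL, ΔJ).
(d)–(e): forbidden (ΔL, ΔJ).
Allowed pairs: 3 of 10.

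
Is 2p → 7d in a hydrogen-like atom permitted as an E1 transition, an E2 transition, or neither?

Δl = 2 − 1 = +1; l_i + l_f = 3.
E1 (Δl = ±1): satisfied.
E2 (Δl = 0,±2, l_i+l_f ≥ 2): not satisfied.

E1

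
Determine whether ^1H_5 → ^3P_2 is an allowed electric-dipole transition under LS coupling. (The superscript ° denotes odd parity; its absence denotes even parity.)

forbidden

Parity must change: even → even — violated.
ΔS = 0: S: 0 → 1 — violated.
ΔL = 0, ±1 (not L=0↔0): L: 5 → 1, ΔL = -4 — violated.
ΔJ = 0, ±1 (not J=0↔0): J: 5 → 2, ΔJ = -3 — violated.
Rule(s) violated: parity, ΔS, ΔL, ΔJ.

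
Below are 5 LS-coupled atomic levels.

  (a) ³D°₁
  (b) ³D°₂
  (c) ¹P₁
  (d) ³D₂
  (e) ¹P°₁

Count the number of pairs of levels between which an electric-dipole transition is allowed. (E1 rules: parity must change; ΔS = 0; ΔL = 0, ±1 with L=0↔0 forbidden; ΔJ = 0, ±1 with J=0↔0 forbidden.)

(a)–(b): forbidden (parity).
(a)–(c): forbidden (ΔS).
(a)–(d): allowed.
(a)–(e): forbidden (parity, ΔS).
(b)–(c): forbidden (ΔS).
(b)–(d): allowed.
(b)–(e): forbidden (parity, ΔS).
(c)–(d): forbidden (parity, ΔS).
(c)–(e): allowed.
(d)–(e): forbidden (ΔS).
Allowed pairs: 3 of 10.

3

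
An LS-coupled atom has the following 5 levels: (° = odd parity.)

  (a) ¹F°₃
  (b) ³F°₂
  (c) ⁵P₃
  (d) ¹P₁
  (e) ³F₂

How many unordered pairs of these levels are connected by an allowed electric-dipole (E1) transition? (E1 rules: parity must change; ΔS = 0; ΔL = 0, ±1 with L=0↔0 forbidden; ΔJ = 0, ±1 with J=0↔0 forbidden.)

(a)–(b): forbidden (parity, ΔS).
(a)–(c): forbidden (ΔS, ΔL).
(a)–(d): forbidden (ΔL, ΔJ).
(a)–(e): forbidden (ΔS).
(b)–(c): forbidden (ΔS, ΔL).
(b)–(d): forbidden (ΔS, ΔL).
(b)–(e): allowed.
(c)–(d): forbidden (parity, ΔS, ΔJ).
(c)–(e): forbidden (parity, ΔS, ΔL).
(d)–(e): forbidden (parity, ΔS, ΔL).
Allowed pairs: 1 of 10.

1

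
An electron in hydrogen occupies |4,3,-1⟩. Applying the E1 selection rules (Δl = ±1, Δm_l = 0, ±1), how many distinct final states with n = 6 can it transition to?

E1 requires Δl = ±1, so l_f ∈ {2, 4}; with 0 ≤ l_f ≤ n_f−1 = 5, the allowed l_f values are {2, 4}.
For l_f = 2: m_f ∈ {m_i−1, m_i, m_i+1} ∩ [−2, 2] = {-2, -1, 0} → 3 states.
For l_f = 4: m_f ∈ {m_i−1, m_i, m_i+1} ∩ [−4, 4] = {-2, -1, 0} → 3 states.
Total: 6.

6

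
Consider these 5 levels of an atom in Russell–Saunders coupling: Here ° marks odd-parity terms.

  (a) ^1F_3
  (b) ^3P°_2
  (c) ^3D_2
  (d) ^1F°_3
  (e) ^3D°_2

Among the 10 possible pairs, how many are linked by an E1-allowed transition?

(a)–(b): forbidden (ΔS, ΔL).
(a)–(c): forbidden (parity, ΔS).
(a)–(d): allowed.
(a)–(e): forbidden (ΔS).
(b)–(c): allowed.
(b)–(d): forbidden (parity, ΔS, ΔL).
(b)–(e): forbidden (parity).
(c)–(d): forbidden (ΔS).
(c)–(e): allowed.
(d)–(e): forbidden (parity, ΔS).
Allowed pairs: 3 of 10.

3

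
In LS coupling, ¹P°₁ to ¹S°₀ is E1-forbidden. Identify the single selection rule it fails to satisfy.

Parity must change: odd → odd — fails.
ΔS = 0: S: 0 → 0 — ok.
ΔL = 0, ±1 (not L=0↔0): L: 1 → 0, ΔL = -1 — ok.
ΔJ = 0, ±1 (not J=0↔0): J: 1 → 0, ΔJ = -1 — ok.

parity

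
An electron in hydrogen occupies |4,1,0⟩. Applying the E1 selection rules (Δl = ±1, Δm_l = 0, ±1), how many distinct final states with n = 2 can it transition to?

1

E1 requires Δl = ±1, so l_f ∈ {0, 2}; with 0 ≤ l_f ≤ n_f−1 = 1, the allowed l_f values are {0}.
For l_f = 0: m_f ∈ {m_i−1, m_i, m_i+1} ∩ [−0, 0] = {0} → 1 state.
Total: 1.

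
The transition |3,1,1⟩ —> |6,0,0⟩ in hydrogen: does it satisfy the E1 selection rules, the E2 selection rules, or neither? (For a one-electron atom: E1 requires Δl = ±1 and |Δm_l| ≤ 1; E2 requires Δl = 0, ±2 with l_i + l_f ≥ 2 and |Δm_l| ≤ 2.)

Δl = 0 − 1 = -1; l_i + l_f = 1.
Δm_l = -1.
E1 (Δl = ±1, |Δm_l| ≤ 1): satisfied.
E2 (Δl = 0,±2, l_i+l_f ≥ 2, |Δm_l| ≤ 2): not satisfied.

E1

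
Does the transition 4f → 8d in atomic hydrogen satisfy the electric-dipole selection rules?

allowed

Δl = 2 − 3 = -1; the E1 rule Δl = ±1 is ok.
All E1 selection rules are satisfied.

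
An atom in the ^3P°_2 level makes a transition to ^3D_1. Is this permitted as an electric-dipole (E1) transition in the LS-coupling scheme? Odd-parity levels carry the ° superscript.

Parity must change: odd → even — ok.
ΔS = 0: S: 1 → 1 — ok.
ΔL = 0, ±1 (not L=0↔0): L: 1 → 2, ΔL = +1 — ok.
ΔJ = 0, ±1 (not J=0↔0): J: 2 → 1, ΔJ = -1 — ok.
All four E1 rules are satisfied.

allowed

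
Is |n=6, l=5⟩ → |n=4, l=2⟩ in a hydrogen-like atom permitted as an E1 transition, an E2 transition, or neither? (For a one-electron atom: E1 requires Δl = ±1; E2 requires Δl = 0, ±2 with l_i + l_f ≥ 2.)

neither

Δl = 2 − 5 = -3; l_i + l_f = 7.
E1 (Δl = ±1): not satisfied.
E2 (Δl = 0,±2, l_i+l_f ≥ 2): not satisfied.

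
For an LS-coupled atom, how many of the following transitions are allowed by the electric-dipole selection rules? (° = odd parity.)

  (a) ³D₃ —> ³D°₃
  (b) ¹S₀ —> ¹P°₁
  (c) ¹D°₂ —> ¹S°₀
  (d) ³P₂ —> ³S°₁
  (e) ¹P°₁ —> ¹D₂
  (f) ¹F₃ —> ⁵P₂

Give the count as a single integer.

(a) allowed
(b) allowed
(c) forbidden (parity, ΔL, ΔJ fail)
(d) allowed
(e) allowed
(f) forbidden (parity, ΔS, ΔL fail)
Total allowed: 4 of 6.

4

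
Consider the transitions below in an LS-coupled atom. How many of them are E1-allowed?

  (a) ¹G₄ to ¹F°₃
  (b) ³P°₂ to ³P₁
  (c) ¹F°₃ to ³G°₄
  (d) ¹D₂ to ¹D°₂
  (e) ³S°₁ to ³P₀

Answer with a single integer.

(a) allowed
(b) allowed
(c) forbidden (parity, ΔS fail)
(d) allowed
(e) allowed
Total allowed: 4 of 5.

4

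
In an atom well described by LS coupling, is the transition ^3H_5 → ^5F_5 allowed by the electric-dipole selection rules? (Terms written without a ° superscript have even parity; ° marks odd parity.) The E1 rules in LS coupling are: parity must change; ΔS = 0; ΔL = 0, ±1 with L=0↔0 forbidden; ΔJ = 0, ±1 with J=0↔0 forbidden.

Initial level: S=1, L=5, J=5, parity even. Final level: S=2, L=3, J=5, parity even.
Parity must change: even → even — fails.
ΔJ = 0, ±1 (not J=0↔0): J: 5 → 5, ΔJ = +0 — ok.
ΔS = 0: S: 1 → 2 — fails.
ΔL = 0, ±1 (not L=0↔0): L: 5 → 3, ΔL = -2 — fails.
Rule(s) violated: parity, ΔS, ΔL.

forbidden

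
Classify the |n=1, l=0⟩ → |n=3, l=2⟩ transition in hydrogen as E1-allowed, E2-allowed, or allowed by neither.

E2

Δl = 2 − 0 = +2; l_i + l_f = 2.
E1 (Δl = ±1): not satisfied.
E2 (Δl = 0,±2, l_i+l_f ≥ 2): satisfied.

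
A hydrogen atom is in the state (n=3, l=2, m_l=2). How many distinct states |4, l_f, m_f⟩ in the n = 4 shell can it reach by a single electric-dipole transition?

E1 requires Δl = ±1, so l_f ∈ {1, 3}; with 0 ≤ l_f ≤ n_f−1 = 3, the allowed l_f values are {1, 3}.
For l_f = 1: m_f ∈ {m_i−1, m_i, m_i+1} ∩ [−1, 1] = {1} → 1 state.
For l_f = 3: m_f ∈ {m_i−1, m_i, m_i+1} ∩ [−3, 3] = {1, 2, 3} → 3 states.
Total: 4.

4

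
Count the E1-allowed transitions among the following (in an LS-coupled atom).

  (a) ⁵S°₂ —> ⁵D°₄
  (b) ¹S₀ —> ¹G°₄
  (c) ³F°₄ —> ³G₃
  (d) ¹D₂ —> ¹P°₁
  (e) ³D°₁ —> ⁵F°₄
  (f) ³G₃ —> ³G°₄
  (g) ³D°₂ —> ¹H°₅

3

(a) forbidden (parity, ΔL, ΔJ fail)
(b) forbidden (ΔL, ΔJ fail)
(c) allowed
(d) allowed
(e) forbidden (parity, ΔS, ΔJ fail)
(f) allowed
(g) forbidden (parity, ΔS, ΔL, ΔJ fail)
Total allowed: 3 of 7.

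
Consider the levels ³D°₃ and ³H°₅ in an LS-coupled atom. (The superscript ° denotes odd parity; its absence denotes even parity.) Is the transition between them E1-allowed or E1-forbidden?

Reading off the term symbols: S 1→1, L 2→5, J 3→5, parity odd→odd.
ΔS = 0: S: 1 → 1 — ✓.
Parity must change: odd → odd — ✗.
ΔL = 0, ±1 (not L=0↔0): L: 2 → 5, ΔL = +3 — ✗.
ΔJ = 0, ±1 (not J=0↔0): J: 3 → 5, ΔJ = +2 — ✗.
Rule(s) violated: parity, ΔL, ΔJ.

forbidden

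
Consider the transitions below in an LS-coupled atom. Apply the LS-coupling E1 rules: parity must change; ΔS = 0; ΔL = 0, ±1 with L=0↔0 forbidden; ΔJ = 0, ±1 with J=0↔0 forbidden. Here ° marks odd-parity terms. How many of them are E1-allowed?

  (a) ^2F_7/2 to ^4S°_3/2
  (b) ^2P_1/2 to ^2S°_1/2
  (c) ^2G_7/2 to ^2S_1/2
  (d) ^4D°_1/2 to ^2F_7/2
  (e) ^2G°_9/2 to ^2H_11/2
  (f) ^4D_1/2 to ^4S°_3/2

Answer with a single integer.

(a) forbidden (ΔS, ΔL, ΔJ fail)
(b) allowed
(c) forbidden (parity, ΔL, ΔJ fail)
(d) forbidden (ΔS, ΔJ fail)
(e) allowed
(f) forbidden (ΔL fails)
Total allowed: 2 of 6.

2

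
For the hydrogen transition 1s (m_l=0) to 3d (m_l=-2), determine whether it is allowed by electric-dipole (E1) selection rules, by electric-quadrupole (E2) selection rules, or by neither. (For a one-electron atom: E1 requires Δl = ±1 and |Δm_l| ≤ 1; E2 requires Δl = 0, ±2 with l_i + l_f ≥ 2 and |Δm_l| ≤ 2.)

Δl = 2 − 0 = +2; l_i + l_f = 2.
Δm_l = -2.
E1 (Δl = ±1, |Δm_l| ≤ 1): not satisfied.
E2 (Δl = 0,±2, l_i+l_f ≥ 2, |Δm_l| ≤ 2): satisfied.

E2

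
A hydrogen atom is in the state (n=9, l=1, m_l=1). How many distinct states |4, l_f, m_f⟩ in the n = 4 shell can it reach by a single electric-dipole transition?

4

E1 requires Δl = ±1, so l_f ∈ {0, 2}; with 0 ≤ l_f ≤ n_f−1 = 3, the allowed l_f values are {0, 2}.
For l_f = 0: m_f ∈ {m_i−1, m_i, m_i+1} ∩ [−0, 0] = {0} → 1 state.
For l_f = 2: m_f ∈ {m_i−1, m_i, m_i+1} ∩ [−2, 2] = {0, 1, 2} → 3 states.
Total: 4.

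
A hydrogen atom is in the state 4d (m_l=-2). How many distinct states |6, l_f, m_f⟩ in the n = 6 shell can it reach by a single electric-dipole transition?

4

E1 requires Δl = ±1, so l_f ∈ {1, 3}; with 0 ≤ l_f ≤ n_f−1 = 5, the allowed l_f values are {1, 3}.
For l_f = 1: m_f ∈ {m_i−1, m_i, m_i+1} ∩ [−1, 1] = {-1} → 1 state.
For l_f = 3: m_f ∈ {m_i−1, m_i, m_i+1} ∩ [−3, 3] = {-3, -2, -1} → 3 states.
Total: 4.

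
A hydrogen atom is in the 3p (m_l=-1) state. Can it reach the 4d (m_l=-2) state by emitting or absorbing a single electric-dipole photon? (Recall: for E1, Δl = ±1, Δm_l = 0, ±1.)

allowed

Δl = 2 − 1 = +1; the E1 rule Δl = ±1 is satisfied.
m_l: -1 → -2 (Δm_l = -1). |Δm_l| ≤ 1 satisfied.
All E1 selection rules are satisfied.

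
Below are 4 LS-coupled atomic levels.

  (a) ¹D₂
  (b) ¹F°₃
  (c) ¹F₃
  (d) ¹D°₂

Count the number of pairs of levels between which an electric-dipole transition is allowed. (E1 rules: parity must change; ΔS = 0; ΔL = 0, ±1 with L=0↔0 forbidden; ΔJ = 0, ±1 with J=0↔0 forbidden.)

(a)–(b): allowed.
(a)–(c): forbidden (parity).
(a)–(d): allowed.
(b)–(c): allowed.
(b)–(d): forbidden (parity).
(c)–(d): allowed.
Allowed pairs: 4 of 6.

4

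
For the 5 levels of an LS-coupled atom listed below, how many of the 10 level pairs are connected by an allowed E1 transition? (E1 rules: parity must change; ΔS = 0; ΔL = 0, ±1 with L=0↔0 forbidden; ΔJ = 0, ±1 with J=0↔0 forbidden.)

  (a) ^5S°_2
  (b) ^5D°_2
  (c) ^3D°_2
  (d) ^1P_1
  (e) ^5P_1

(a)–(b): forbidden (parity, ΔL).
(a)–(c): forbidden (parity, ΔS, ΔL).
(a)–(d): forbidden (ΔS).
(a)–(e): allowed.
(b)–(c): forbidden (parity, ΔS).
(b)–(d): forbidden (ΔS).
(b)–(e): allowed.
(c)–(d): forbidden (ΔS).
(c)–(e): forbidden (ΔS).
(d)–(e): forbidden (parity, ΔS).
Allowed pairs: 2 of 10.

2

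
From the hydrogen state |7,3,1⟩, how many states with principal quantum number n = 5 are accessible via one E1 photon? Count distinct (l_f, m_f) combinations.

6

E1 requires Δl = ±1, so l_f ∈ {2, 4}; with 0 ≤ l_f ≤ n_f−1 = 4, the allowed l_f values are {2, 4}.
For l_f = 2: m_f ∈ {m_i−1, m_i, m_i+1} ∩ [−2, 2] = {0, 1, 2} → 3 states.
For l_f = 4: m_f ∈ {m_i−1, m_i, m_i+1} ∩ [−4, 4] = {0, 1, 2} → 3 states.
Total: 6.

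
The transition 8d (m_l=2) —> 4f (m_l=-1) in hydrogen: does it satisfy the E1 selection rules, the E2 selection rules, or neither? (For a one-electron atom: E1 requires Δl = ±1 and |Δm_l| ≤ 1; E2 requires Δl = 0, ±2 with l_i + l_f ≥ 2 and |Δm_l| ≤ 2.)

Δl = 3 − 2 = +1; l_i + l_f = 5.
Δm_l = -3.
E1 (Δl = ±1, |Δm_l| ≤ 1): not satisfied.
E2 (Δl = 0,±2, l_i+l_f ≥ 2, |Δm_l| ≤ 2): not satisfied.

neither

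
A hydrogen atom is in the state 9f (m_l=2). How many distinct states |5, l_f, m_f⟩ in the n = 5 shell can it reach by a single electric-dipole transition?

5

E1 requires Δl = ±1, so l_f ∈ {2, 4}; with 0 ≤ l_f ≤ n_f−1 = 4, the allowed l_f values are {2, 4}.
For l_f = 2: m_f ∈ {m_i−1, m_i, m_i+1} ∩ [−2, 2] = {1, 2} → 2 states.
For l_f = 4: m_f ∈ {m_i−1, m_i, m_i+1} ∩ [−4, 4] = {1, 2, 3} → 3 states.
Total: 5.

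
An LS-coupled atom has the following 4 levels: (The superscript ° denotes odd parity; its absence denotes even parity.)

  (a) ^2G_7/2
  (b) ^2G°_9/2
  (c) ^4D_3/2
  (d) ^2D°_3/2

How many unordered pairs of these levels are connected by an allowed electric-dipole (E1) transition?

(a)–(b): allowed.
(a)–(c): forbidden (parity, ΔS, ΔL, ΔJ).
(a)–(d): forbidden (ΔL, ΔJ).
(b)–(c): forbidden (ΔS, ΔL, ΔJ).
(b)–(d): forbidden (parity, ΔL, ΔJ).
(c)–(d): forbidden (ΔS).
Allowed pairs: 1 of 6.

1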